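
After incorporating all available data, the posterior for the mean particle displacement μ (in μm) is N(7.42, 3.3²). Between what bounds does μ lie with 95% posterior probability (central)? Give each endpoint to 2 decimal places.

[0.95, 13.89]

The posterior is symmetric, so the 95% equal-tailed interval is μ = 7.42 ± z·3.3 with z = 1.960.
Half-width: 1.960 × 3.3 = 6.47.
7.42 − 6.47 = 0.95; 7.42 + 6.47 = 13.89.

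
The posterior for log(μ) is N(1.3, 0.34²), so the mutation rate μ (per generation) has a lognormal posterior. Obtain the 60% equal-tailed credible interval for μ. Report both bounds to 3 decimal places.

[2.756, 4.885]

On the log scale the 60% interval is 1.3 ± 0.842 × 0.34 = [1.0138, 1.5862].
Exponentiate: [e^1.0138, e^1.5862] = [2.756, 4.885].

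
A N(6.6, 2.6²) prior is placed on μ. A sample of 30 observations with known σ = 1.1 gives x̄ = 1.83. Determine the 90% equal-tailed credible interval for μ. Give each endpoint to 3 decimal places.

[1.529, 2.188]

Posterior precision = 1/2.6² + 30/1.1² = 0.1479 + 24.7934 = 24.9413, so posterior SD = 0.2002.
Posterior mean = (6.6/2.6² + 30·1.83/1.1²) / 24.9413 = 1.8583.
Interval: 1.8583 ± 1.645 × 0.2002 → [1.529, 2.188].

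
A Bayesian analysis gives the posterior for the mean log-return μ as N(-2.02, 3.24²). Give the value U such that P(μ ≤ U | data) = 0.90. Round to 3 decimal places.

2.132

Need U with P(μ ≤ U) = 0.90: U = -2.02 + z_{0.1}·3.24.
z = 1.282; U = -2.02 + 1.282 × 3.24 = 2.132.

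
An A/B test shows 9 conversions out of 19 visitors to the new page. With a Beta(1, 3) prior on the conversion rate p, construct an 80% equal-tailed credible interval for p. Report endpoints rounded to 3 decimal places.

[0.305, 0.568]

Posterior: Beta(1+9, 3+10) = Beta(10, 13).
Equal-tailed 80% interval: the 0.1 and 0.9 quantiles of Beta(10, 13).
Posterior mean ≈ 0.435, SD ≈ 0.101; a Normal approximation gives roughly [0.305, 0.564].
Exact: F⁻¹(0.1) = 0.305; F⁻¹(0.9) = 0.568.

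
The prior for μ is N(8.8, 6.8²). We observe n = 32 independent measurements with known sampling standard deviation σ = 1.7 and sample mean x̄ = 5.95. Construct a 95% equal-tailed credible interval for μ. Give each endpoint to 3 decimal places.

Posterior precision = 1/6.8² + 32/1.7² = 0.0216 + 11.0727 = 11.0943, so posterior SD = 0.3002.
Posterior mean = (8.8/6.8² + 32·5.95/1.7²) / 11.0943 = 5.9556.
Interval: 5.9556 ± 1.960 × 0.3002 → [5.367, 6.544].

[5.367, 6.544]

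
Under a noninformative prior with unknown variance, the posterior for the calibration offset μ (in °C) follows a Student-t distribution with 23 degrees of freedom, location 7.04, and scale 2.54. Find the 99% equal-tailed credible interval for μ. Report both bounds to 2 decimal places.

The t_23 distribution is symmetric; the 99% interval is 7.04 ± t·2.54 with t_{0.995,23} = 2.807.
Half-width: 2.807 × 2.54 = 7.13.
7.04 − 7.13 = -0.09; 7.04 + 7.13 = 14.17.

[-0.09, 14.17]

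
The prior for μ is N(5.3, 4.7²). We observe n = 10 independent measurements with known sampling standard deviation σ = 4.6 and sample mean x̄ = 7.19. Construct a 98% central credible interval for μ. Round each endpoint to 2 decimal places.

Posterior precision = 1/4.7² + 10/4.6² = 0.0453 + 0.4726 = 0.5179, so posterior SD = 1.3896.
Posterior mean = (5.3/4.7² + 10·7.19/4.6²) / 0.5179 = 7.0248.
Interval: 7.0248 ± 2.326 × 1.3896 → [3.79, 10.26].

[3.79, 10.26]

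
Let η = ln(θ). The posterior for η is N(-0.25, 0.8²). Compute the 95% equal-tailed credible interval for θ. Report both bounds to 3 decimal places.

[0.162, 3.736]

On the log scale the 95% interval is -0.25 ± 1.960 × 0.8 = [-1.8180, 1.3180].
Exponentiate: [e^-1.8180, e^1.3180] = [0.162, 3.736].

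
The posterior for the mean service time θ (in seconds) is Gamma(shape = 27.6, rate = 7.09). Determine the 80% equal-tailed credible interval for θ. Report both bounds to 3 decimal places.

[2.978, 4.867]

Posterior: Gamma(shape 27.6, rate 7.09).
Equal-tailed 80% interval: Gamma(27.6, 7.09) quantiles at 0.1 and 0.9.
Posterior mean ≈ 3.893, SD ≈ 0.741; a Normal approximation gives roughly [2.943, 4.842].
Exact: lower = 2.978; upper = 4.867.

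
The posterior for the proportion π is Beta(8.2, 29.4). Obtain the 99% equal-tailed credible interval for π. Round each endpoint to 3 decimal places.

Posterior: Beta(8.2, 29.4).
Equal-tailed 99% interval: the 0.005 and 0.995 quantiles of Beta(8.2, 29.4).
Posterior mean ≈ 0.218, SD ≈ 0.066; a Normal approximation gives roughly [0.047, 0.389].
Exact: F⁻¹(0.005) = 0.078; F⁻¹(0.995) = 0.413.

[0.078, 0.413]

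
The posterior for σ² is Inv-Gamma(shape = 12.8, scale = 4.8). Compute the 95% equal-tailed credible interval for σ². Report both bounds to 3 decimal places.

Inverse-Gamma(12.8, 4.8) quantiles: F⁻¹(0.025) and F⁻¹(0.975).
Equivalently, 1/σ² ~ Gamma(12.8, rate = 4.8); invert its 0.975 and 0.025 quantiles.
Posterior mean ≈ 0.407, SD ≈ 0.124; a Normal approximation gives roughly [0.164, 0.649].
Exact: lower = 0.232; upper = 0.708.

[0.232, 0.708]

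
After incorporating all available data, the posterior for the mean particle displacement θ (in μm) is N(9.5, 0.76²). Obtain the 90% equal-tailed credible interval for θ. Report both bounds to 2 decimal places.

The posterior is symmetric, so the 90% equal-tailed interval is θ = 9.5 ± z·0.76 with z = 1.645.
Half-width: 1.645 × 0.76 = 1.25.
9.5 − 1.25 = 8.25; 9.5 + 1.25 = 10.75.

[8.25, 10.75]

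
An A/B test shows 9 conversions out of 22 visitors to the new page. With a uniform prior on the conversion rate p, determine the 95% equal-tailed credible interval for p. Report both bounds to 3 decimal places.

[0.232, 0.615]

Posterior: Beta(1+9, 1+13) = Beta(10, 14).
Equal-tailed 95% interval: the 0.025 and 0.975 quantiles of Beta(10, 14).
Posterior mean ≈ 0.417, SD ≈ 0.099; a Normal approximation gives roughly [0.223, 0.610].
Exact: F⁻¹(0.025) = 0.232; F⁻¹(0.975) = 0.615.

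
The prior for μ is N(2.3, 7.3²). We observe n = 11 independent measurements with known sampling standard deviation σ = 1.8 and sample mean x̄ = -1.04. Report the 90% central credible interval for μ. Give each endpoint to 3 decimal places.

[-1.912, -0.131]

Posterior precision = 1/7.3² + 11/1.8² = 0.0188 + 3.3951 = 3.4138, so posterior SD = 0.5412.
Posterior mean = (2.3/7.3² + 11·-1.04/1.8²) / 3.4138 = -1.0216.
Interval: -1.0216 ± 1.645 × 0.5412 → [-1.912, -0.131].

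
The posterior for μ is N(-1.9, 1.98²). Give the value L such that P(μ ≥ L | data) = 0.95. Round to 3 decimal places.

Need L with P(μ ≥ L) = 0.95: L = -1.9 − z_{0.05}·1.98.
z = 1.645; L = -1.9 − 1.645 × 1.98 = -5.157.

-5.157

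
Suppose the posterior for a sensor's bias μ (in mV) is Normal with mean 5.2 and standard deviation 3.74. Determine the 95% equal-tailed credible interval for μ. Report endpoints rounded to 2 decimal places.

[-2.13, 12.53]

The posterior is symmetric, so the 95% equal-tailed interval is μ = 5.2 ± z·3.74 with z = 1.960.
Half-width: 1.960 × 3.74 = 7.33.
5.2 − 7.33 = -2.13; 5.2 + 7.33 = 12.53.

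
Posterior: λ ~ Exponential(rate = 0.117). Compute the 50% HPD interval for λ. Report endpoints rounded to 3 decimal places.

The exponential density is strictly decreasing on [0, ∞), so the HPD interval is anchored at 0: [0, q] with P(λ ≤ q) = 0.50.
q = −ln(1 − 0.50) / 0.117 = 0.6931 / 0.117 = 5.924.

[0.000, 5.924]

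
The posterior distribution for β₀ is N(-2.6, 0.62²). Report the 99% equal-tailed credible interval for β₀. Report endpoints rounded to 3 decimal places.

The posterior is symmetric, so the 99% equal-tailed interval is β₀ = -2.6 ± z·0.62 with z = 2.576.
Half-width: 2.576 × 0.62 = 1.597.
-2.6 − 1.597 = -4.197; -2.6 + 1.597 = -1.003.

[-4.197, -1.003]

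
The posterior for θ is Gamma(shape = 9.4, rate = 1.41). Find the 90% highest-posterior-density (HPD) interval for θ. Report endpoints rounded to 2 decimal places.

The posterior is unimodal and skewed, so the HPD interval has equal density at both endpoints and is the shortest 90% interval.
Solving f(3.16) = f(10.05) with F(10.05) − F(3.16) = 0.90 gives [3.16, 10.05].
For comparison, the equal-tailed interval is [3.54, 10.60]; the HPD is narrower and shifted toward the mode.

[3.16, 10.05]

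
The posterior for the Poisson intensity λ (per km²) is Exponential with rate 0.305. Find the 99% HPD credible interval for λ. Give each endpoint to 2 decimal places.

[0.00, 15.10]

The exponential density is strictly decreasing on [0, ∞), so the HPD interval is anchored at 0: [0, q] with P(λ ≤ q) = 0.99.
q = −ln(1 − 0.99) / 0.305 = 4.6052 / 0.305 = 15.10.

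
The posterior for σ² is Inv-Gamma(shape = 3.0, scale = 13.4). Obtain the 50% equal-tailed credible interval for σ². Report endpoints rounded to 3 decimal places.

[3.418, 7.758]

Inverse-Gamma(3.0, 13.4) quantiles: F⁻¹(0.25) and F⁻¹(0.75).
Equivalently, 1/σ² ~ Gamma(3.0, rate = 13.4); invert its 0.75 and 0.25 quantiles.
Posterior mean ≈ 6.700, SD ≈ 6.700; a Normal approximation gives roughly [2.181, 11.219].
Exact: lower = 3.418; upper = 7.758.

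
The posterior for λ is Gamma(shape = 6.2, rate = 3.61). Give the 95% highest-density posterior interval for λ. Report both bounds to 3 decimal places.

[0.519, 3.088]

The posterior is unimodal and skewed, so the HPD interval has equal density at both endpoints and is the shortest 95% interval.
Solving f(0.519) = f(3.088) with F(3.088) − F(0.519) = 0.95 gives [0.519, 3.088].
For comparison, the equal-tailed interval is [0.643, 3.310]; the HPD is narrower and shifted toward the mode.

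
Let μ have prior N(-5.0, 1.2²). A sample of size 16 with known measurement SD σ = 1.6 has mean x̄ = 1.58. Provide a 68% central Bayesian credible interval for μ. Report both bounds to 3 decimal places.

[0.545, 1.299]

Posterior precision = 1/1.2² + 16/1.6² = 0.6944 + 6.2500 = 6.9444, so posterior SD = 0.3795.
Posterior mean = (-5.0/1.2² + 16·1.58/1.6²) / 6.9444 = 0.9220.
Interval: 0.9220 ± 0.994 × 0.3795 → [0.545, 1.299].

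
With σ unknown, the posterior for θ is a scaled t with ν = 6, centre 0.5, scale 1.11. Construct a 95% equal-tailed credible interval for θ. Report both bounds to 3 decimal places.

The t_6 distribution is symmetric; the 95% interval is 0.5 ± t·1.11 with t_{0.975,6} = 2.447.
Half-width: 2.447 × 1.11 = 2.716.
0.5 − 2.716 = -2.216; 0.5 + 2.716 = 3.216.

[-2.216, 3.216]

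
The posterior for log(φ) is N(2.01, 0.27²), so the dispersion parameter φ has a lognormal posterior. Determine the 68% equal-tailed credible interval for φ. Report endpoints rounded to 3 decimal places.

On the log scale the 68% interval is 2.01 ± 0.994 × 0.27 = [1.7415, 2.2785].
Exponentiate: [e^1.7415, e^2.2785] = [5.706, 9.762].

[5.706, 9.762]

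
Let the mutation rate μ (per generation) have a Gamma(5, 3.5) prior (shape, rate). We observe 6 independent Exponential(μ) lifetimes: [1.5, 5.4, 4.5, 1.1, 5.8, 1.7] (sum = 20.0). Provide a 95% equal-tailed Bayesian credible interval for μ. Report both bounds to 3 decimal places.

[0.234, 0.783]

Posterior: Gamma(5+6, 3.5+20.0) = Gamma(11, 23.5) (shape, rate).
Equal-tailed 95% interval: Gamma(11, 23.5) quantiles at 0.025 and 0.975.
Posterior mean ≈ 0.468, SD ≈ 0.141; a Normal approximation gives roughly [0.191, 0.745].
Exact: lower = 0.234; upper = 0.783.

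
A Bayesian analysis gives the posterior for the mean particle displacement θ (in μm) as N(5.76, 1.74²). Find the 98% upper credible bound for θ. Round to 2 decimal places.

Need U with P(θ ≤ U) = 0.98: U = 5.76 + z_{0.02}·1.74.
z = 2.054; U = 5.76 + 2.054 × 1.74 = 9.33.

9.33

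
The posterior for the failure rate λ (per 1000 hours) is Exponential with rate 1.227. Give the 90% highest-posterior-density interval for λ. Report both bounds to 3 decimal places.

The exponential density is strictly decreasing on [0, ∞), so the HPD interval is anchored at 0: [0, q] with P(λ ≤ q) = 0.90.
q = −ln(1 − 0.90) / 1.227 = 2.3026 / 1.227 = 1.877.

[0.000, 1.877]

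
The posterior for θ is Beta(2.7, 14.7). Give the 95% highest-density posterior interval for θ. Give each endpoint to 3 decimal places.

The posterior is unimodal and skewed, so the HPD interval has equal density at both endpoints and is the shortest 95% interval.
Solving f(0.016) = f(0.320) with F(0.320) − F(0.016) = 0.95 gives [0.016, 0.320].
For comparison, the equal-tailed interval is [0.031, 0.353]; the HPD is narrower and shifted toward the mode.

[0.016, 0.320]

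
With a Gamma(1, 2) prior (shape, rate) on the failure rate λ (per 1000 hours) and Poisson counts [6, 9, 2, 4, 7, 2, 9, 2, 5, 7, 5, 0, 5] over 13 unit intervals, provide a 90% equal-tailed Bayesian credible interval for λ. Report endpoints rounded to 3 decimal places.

Posterior: Gamma(1+63, 2+13) = Gamma(64, 15) (shape, rate).
Equal-tailed 90% interval: Gamma(64, 15) quantiles at 0.05 and 0.95.
Posterior mean ≈ 4.267, SD ≈ 0.533; a Normal approximation gives roughly [3.389, 5.144].
Exact: lower = 3.429; upper = 5.180.

[3.429, 5.180]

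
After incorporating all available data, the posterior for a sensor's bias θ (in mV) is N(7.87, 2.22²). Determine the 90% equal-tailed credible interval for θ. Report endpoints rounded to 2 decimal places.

The posterior is symmetric, so the 90% equal-tailed interval is θ = 7.87 ± z·2.22 with z = 1.645.
Half-width: 1.645 × 2.22 = 3.65.
7.87 − 3.65 = 4.22; 7.87 + 3.65 = 11.52.

[4.22, 11.52]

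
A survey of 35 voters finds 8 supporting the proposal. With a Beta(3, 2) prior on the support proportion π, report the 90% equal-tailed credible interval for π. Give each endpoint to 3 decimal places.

[0.167, 0.396]

Posterior: Beta(3+8, 2+27) = Beta(11, 29).
Equal-tailed 90% interval: the 0.05 and 0.95 quantiles of Beta(11, 29).
Posterior mean ≈ 0.275, SD ≈ 0.070; a Normal approximation gives roughly [0.160, 0.390].
Exact: F⁻¹(0.05) = 0.167; F⁻¹(0.95) = 0.396.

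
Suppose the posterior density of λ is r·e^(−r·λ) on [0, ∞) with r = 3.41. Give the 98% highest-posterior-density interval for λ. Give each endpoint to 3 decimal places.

The exponential density is strictly decreasing on [0, ∞), so the HPD interval is anchored at 0: [0, q] with P(λ ≤ q) = 0.98.
q = −ln(1 − 0.98) / 3.41 = 3.9120 / 3.41 = 1.147.

[0.000, 1.147]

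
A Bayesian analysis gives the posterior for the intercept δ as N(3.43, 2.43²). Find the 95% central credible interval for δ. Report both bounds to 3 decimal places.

The posterior is symmetric, so the 95% equal-tailed interval is δ = 3.43 ± z·2.43 with z = 1.960.
Half-width: 1.960 × 2.43 = 4.763.
3.43 − 4.763 = -1.333; 3.43 + 4.763 = 8.193.

[-1.333, 8.193]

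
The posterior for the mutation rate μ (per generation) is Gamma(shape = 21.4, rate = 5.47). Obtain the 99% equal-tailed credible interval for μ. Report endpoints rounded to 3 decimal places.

Posterior: Gamma(shape 21.4, rate 5.47).
Equal-tailed 99% interval: Gamma(21.4, 5.47) quantiles at 0.005 and 0.995.
Posterior mean ≈ 3.912, SD ≈ 0.846; a Normal approximation gives roughly [1.734, 6.091].
Exact: lower = 2.076; upper = 6.431.

[2.076, 6.431]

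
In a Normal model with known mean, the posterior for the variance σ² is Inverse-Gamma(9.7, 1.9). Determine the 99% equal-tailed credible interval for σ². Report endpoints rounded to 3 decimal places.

Inverse-Gamma(9.7, 1.9) quantiles: F⁻¹(0.005) and F⁻¹(0.995).
Equivalently, 1/σ² ~ Gamma(9.7, rate = 1.9); invert its 0.995 and 0.005 quantiles.
Posterior mean ≈ 0.218, SD ≈ 0.079; a Normal approximation gives roughly [0.016, 0.421].
Exact: lower = 0.097; upper = 0.537.

[0.097, 0.537]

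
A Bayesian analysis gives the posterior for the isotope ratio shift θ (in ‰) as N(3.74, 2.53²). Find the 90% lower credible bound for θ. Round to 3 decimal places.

Need L with P(θ ≥ L) = 0.90: L = 3.74 − z_{0.1}·2.53.
z = 1.282; L = 3.74 − 1.282 × 2.53 = 0.498.

0.498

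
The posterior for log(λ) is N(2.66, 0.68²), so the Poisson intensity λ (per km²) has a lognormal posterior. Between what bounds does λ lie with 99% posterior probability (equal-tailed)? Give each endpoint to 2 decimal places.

On the log scale the 99% interval is 2.66 ± 2.576 × 0.68 = [0.9084, 4.4116].
Exponentiate: [e^0.9084, e^4.4116] = [2.48, 82.40].

[2.48, 82.40]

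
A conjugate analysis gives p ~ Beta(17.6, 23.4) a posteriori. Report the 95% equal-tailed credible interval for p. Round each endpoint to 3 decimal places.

Posterior: Beta(17.6, 23.4).
Equal-tailed 95% interval: the 0.025 and 0.975 quantiles of Beta(17.6, 23.4).
Posterior mean ≈ 0.429, SD ≈ 0.076; a Normal approximation gives roughly [0.280, 0.579].
Exact: F⁻¹(0.025) = 0.284; F⁻¹(0.975) = 0.581.

[0.284, 0.581]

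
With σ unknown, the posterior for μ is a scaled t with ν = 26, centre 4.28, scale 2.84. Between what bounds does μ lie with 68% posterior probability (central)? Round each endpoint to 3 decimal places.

[1.401, 7.159]

The t_26 distribution is symmetric; the 68% interval is 4.28 ± t·2.84 with t_{0.84,26} = 1.014.
Half-width: 1.014 × 2.84 = 2.879.
4.28 − 2.879 = 1.401; 4.28 + 2.879 = 7.159.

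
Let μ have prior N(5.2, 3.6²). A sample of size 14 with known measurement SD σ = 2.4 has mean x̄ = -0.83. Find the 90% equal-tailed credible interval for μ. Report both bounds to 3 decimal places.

Posterior precision = 1/3.6² + 14/2.4² = 0.0772 + 2.4306 = 2.5077, so posterior SD = 0.6315.
Posterior mean = (5.2/3.6² + 14·-0.83/2.4²) / 2.5077 = -0.6445.
Interval: -0.6445 ± 1.645 × 0.6315 → [-1.683, 0.394].

[-1.683, 0.394]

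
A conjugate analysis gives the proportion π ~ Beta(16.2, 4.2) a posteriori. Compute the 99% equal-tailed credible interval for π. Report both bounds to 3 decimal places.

Posterior: Beta(16.2, 4.2).
Equal-tailed 99% interval: the 0.005 and 0.995 quantiles of Beta(16.2, 4.2).
Posterior mean ≈ 0.794, SD ≈ 0.087; a Normal approximation gives roughly [0.569, 1.019].
Exact: F⁻¹(0.005) = 0.527; F⁻¹(0.995) = 0.959.

[0.527, 0.959]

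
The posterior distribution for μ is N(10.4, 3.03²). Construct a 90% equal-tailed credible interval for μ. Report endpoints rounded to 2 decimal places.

[5.42, 15.38]

The posterior is symmetric, so the 90% equal-tailed interval is μ = 10.4 ± z·3.03 with z = 1.645.
Half-width: 1.645 × 3.03 = 4.98.
10.4 − 4.98 = 5.42; 10.4 + 4.98 = 15.38.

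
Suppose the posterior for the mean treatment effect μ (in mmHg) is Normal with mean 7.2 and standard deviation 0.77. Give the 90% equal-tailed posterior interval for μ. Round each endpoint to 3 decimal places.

The posterior is symmetric, so the 90% equal-tailed interval is μ = 7.2 ± z·0.77 with z = 1.645.
Half-width: 1.645 × 0.77 = 1.267.
7.2 − 1.267 = 5.933; 7.2 + 1.267 = 8.467.

[5.933, 8.467]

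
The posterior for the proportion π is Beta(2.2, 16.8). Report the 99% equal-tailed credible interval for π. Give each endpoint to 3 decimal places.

Posterior: Beta(2.2, 16.8).
Equal-tailed 99% interval: the 0.005 and 0.995 quantiles of Beta(2.2, 16.8).
Posterior mean ≈ 0.116, SD ≈ 0.072; a Normal approximation gives roughly [-0.069, 0.300].
Exact: F⁻¹(0.005) = 0.008; F⁻¹(0.995) = 0.362.

[0.008, 0.362]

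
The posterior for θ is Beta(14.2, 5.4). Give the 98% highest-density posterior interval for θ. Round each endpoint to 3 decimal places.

[0.488, 0.925]

The posterior is unimodal and skewed, so the HPD interval has equal density at both endpoints and is the shortest 98% interval.
Solving f(0.488) = f(0.925) with F(0.925) − F(0.488) = 0.98 gives [0.488, 0.925].
For comparison, the equal-tailed interval is [0.470, 0.913]; the HPD is narrower and shifted toward the mode.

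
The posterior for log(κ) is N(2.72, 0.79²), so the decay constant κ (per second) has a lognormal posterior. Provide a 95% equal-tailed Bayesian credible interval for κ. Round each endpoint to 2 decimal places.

[3.23, 71.41]

On the log scale the 95% interval is 2.72 ± 1.960 × 0.79 = [1.1716, 4.2684].
Exponentiate: [e^1.1716, e^4.2684] = [3.23, 71.41].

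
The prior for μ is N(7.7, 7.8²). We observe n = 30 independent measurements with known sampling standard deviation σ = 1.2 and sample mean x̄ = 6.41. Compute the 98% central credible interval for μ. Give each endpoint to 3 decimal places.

[5.902, 6.920]

Posterior precision = 1/7.8² + 30/1.2² = 0.0164 + 20.8333 = 20.8498, so posterior SD = 0.2190.
Posterior mean = (7.7/7.8² + 30·6.41/1.2²) / 20.8498 = 6.4110.
Interval: 6.4110 ± 2.326 × 0.2190 → [5.902, 6.920].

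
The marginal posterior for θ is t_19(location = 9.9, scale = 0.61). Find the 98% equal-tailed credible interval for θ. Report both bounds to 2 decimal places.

[8.35, 11.45]

The t_19 distribution is symmetric; the 98% interval is 9.9 ± t·0.61 with t_{0.99,19} = 2.539.
Half-width: 2.539 × 0.61 = 1.55.
9.9 − 1.55 = 8.35; 9.9 + 1.55 = 11.45.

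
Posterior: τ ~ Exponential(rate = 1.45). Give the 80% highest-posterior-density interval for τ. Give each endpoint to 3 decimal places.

[0.000, 1.110]

The exponential density is strictly decreasing on [0, ∞), so the HPD interval is anchored at 0: [0, q] with P(τ ≤ q) = 0.80.
q = −ln(1 − 0.80) / 1.45 = 1.6094 / 1.45 = 1.110.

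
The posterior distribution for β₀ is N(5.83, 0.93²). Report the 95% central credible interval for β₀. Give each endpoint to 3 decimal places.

The posterior is symmetric, so the 95% equal-tailed interval is β₀ = 5.83 ± z·0.93 with z = 1.960.
Half-width: 1.960 × 0.93 = 1.823.
5.83 − 1.823 = 4.007; 5.83 + 1.823 = 7.653.

[4.007, 7.653]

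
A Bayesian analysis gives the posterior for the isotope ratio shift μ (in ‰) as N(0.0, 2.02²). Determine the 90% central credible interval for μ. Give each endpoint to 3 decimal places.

The posterior is symmetric, so the 90% equal-tailed interval is μ = 0.0 ± z·2.02 with z = 1.645.
Half-width: 1.645 × 2.02 = 3.323.
0.0 − 3.323 = -3.323; 0.0 + 3.323 = 3.323.

[-3.323, 3.323]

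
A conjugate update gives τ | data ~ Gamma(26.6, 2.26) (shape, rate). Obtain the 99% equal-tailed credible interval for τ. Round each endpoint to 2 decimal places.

Posterior: Gamma(shape 26.6, rate 2.26).
Equal-tailed 99% interval: Gamma(26.6, 2.26) quantiles at 0.005 and 0.995.
Posterior mean ≈ 11.77, SD ≈ 2.28; a Normal approximation gives roughly [5.89, 17.65].
Exact: lower = 6.72; upper = 18.47.

[6.72, 18.47]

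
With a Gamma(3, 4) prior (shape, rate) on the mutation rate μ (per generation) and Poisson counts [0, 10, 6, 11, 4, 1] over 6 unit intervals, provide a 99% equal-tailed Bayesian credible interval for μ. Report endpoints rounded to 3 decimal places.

[2.164, 5.211]

Posterior: Gamma(3+32, 4+6) = Gamma(35, 10) (shape, rate).
Equal-tailed 99% interval: Gamma(35, 10) quantiles at 0.005 and 0.995.
Posterior mean ≈ 3.500, SD ≈ 0.592; a Normal approximation gives roughly [1.976, 5.024].
Exact: lower = 2.164; upper = 5.211.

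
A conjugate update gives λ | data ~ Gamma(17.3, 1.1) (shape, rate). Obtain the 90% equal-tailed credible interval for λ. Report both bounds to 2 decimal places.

Posterior: Gamma(shape 17.3, rate 1.1).
Equal-tailed 90% interval: Gamma(17.3, 1.1) quantiles at 0.05 and 0.95.
Posterior mean ≈ 15.73, SD ≈ 3.78; a Normal approximation gives roughly [9.51, 21.95].
Exact: lower = 10.07; upper = 22.42.

[10.07, 22.42]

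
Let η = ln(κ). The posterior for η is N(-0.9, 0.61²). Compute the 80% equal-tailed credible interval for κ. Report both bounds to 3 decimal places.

[0.186, 0.888]

On the log scale the 80% interval is -0.9 ± 1.282 × 0.61 = [-1.6817, -0.1183].
Exponentiate: [e^-1.6817, e^-0.1183] = [0.186, 0.888].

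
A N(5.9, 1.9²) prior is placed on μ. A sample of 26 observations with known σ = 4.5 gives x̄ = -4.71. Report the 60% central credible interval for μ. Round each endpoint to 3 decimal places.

[-3.501, -2.154]

Posterior precision = 1/1.9² + 26/4.5² = 0.2770 + 1.2840 = 1.5610, so posterior SD = 0.8004.
Posterior mean = (5.9/1.9² + 26·-4.71/4.5²) / 1.5610 = -2.8271.
Interval: -2.8271 ± 0.842 × 0.8004 → [-3.501, -2.154].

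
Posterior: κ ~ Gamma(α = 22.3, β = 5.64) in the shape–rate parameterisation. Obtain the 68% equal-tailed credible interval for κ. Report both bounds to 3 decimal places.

Posterior: Gamma(shape 22.3, rate 5.64).
Equal-tailed 68% interval: Gamma(22.3, 5.64) quantiles at 0.16 and 0.84.
Posterior mean ≈ 3.954, SD ≈ 0.837; a Normal approximation gives roughly [3.121, 4.787].
Exact: lower = 3.127; upper = 4.780.

[3.127, 4.780]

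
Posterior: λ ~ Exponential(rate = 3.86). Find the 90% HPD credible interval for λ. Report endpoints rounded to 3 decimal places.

The exponential density is strictly decreasing on [0, ∞), so the HPD interval is anchored at 0: [0, q] with P(λ ≤ q) = 0.90.
q = −ln(1 − 0.90) / 3.86 = 2.3026 / 3.86 = 0.597.

[0.000, 0.597]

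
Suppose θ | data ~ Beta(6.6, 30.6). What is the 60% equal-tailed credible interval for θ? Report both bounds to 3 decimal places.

Posterior: Beta(6.6, 30.6).
Equal-tailed 60% interval: the 0.2 and 0.8 quantiles of Beta(6.6, 30.6).
Posterior mean ≈ 0.177, SD ≈ 0.062; a Normal approximation gives roughly [0.125, 0.229].
Exact: F⁻¹(0.2) = 0.124; F⁻¹(0.8) = 0.228.

[0.124, 0.228]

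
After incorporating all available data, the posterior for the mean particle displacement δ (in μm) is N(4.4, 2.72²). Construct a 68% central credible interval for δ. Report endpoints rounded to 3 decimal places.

[1.695, 7.105]

The posterior is symmetric, so the 68% equal-tailed interval is δ = 4.4 ± z·2.72 with z = 0.994.
Half-width: 0.994 × 2.72 = 2.705.
4.4 − 2.705 = 1.695; 4.4 + 2.705 = 7.105.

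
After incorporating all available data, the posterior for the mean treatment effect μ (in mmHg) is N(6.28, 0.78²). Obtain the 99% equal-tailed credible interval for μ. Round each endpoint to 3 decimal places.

The posterior is symmetric, so the 99% equal-tailed interval is μ = 6.28 ± z·0.78 with z = 2.576.
Half-width: 2.576 × 0.78 = 2.009.
6.28 − 2.009 = 4.271; 6.28 + 2.009 = 8.289.

[4.271, 8.289]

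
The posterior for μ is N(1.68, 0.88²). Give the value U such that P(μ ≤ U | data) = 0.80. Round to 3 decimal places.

2.421

Need U with P(μ ≤ U) = 0.80: U = 1.68 + z_{0.2}·0.88.
z = 0.842; U = 1.68 + 0.842 × 0.88 = 2.421.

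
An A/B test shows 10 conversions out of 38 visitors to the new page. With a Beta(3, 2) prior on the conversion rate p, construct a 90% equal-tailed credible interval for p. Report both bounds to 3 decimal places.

[0.194, 0.421]

Posterior: Beta(3+10, 2+28) = Beta(13, 30).
Equal-tailed 90% interval: the 0.05 and 0.95 quantiles of Beta(13, 30).
Posterior mean ≈ 0.302, SD ≈ 0.069; a Normal approximation gives roughly [0.188, 0.416].
Exact: F⁻¹(0.05) = 0.194; F⁻¹(0.95) = 0.421.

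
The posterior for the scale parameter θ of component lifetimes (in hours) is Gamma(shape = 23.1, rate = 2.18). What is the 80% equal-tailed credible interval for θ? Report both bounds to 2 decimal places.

[7.89, 13.50]

Posterior: Gamma(shape 23.1, rate 2.18).
Equal-tailed 80% interval: Gamma(23.1, 2.18) quantiles at 0.1 and 0.9.
Posterior mean ≈ 10.60, SD ≈ 2.20; a Normal approximation gives roughly [7.77, 13.42].
Exact: lower = 7.89; upper = 13.50.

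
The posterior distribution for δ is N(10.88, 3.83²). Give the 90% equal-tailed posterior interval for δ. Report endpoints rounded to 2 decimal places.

The posterior is symmetric, so the 90% equal-tailed interval is δ = 10.88 ± z·3.83 with z = 1.645.
Half-width: 1.645 × 3.83 = 6.30.
10.88 − 6.30 = 4.58; 10.88 + 6.30 = 17.18.

[4.58, 17.18]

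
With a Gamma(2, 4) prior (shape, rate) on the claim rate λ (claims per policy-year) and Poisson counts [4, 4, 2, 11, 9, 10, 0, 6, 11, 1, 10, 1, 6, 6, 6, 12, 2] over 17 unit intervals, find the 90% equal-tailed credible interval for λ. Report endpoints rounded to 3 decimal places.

Posterior: Gamma(2+101, 4+17) = Gamma(103, 21) (shape, rate).
Equal-tailed 90% interval: Gamma(103, 21) quantiles at 0.05 and 0.95.
Posterior mean ≈ 4.905, SD ≈ 0.483; a Normal approximation gives roughly [4.110, 5.700].
Exact: lower = 4.138; upper = 5.726.

[4.138, 5.726]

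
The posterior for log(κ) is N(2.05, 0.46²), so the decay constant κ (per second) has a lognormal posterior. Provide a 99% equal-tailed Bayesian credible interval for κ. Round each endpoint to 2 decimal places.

On the log scale the 99% interval is 2.05 ± 2.576 × 0.46 = [0.8651, 3.2349].
Exponentiate: [e^0.8651, e^3.2349] = [2.38, 25.40].

[2.38, 25.40]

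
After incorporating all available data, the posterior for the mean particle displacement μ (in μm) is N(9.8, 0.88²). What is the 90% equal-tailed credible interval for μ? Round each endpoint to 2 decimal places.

[8.35, 11.25]

The posterior is symmetric, so the 90% equal-tailed interval is μ = 9.8 ± z·0.88 with z = 1.645.
Half-width: 1.645 × 0.88 = 1.45.
9.8 − 1.45 = 8.35; 9.8 + 1.45 = 11.25.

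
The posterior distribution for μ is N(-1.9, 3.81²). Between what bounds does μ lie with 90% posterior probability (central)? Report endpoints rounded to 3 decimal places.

[-8.167, 4.367]

The posterior is symmetric, so the 90% equal-tailed interval is μ = -1.9 ± z·3.81 with z = 1.645.
Half-width: 1.645 × 3.81 = 6.267.
-1.9 − 6.267 = -8.167; -1.9 + 6.267 = 4.367.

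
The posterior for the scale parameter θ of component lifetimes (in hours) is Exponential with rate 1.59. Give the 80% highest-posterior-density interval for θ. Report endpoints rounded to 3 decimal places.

[0.000, 1.012]

The exponential density is strictly decreasing on [0, ∞), so the HPD interval is anchored at 0: [0, q] with P(θ ≤ q) = 0.80.
q = −ln(1 − 0.80) / 1.59 = 1.6094 / 1.59 = 1.012.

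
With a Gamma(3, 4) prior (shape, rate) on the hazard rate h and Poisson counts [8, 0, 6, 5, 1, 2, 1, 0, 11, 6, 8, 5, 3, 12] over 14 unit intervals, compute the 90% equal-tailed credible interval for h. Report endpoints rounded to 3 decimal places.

[3.207, 4.745]

Posterior: Gamma(3+68, 4+14) = Gamma(71, 18) (shape, rate).
Equal-tailed 90% interval: Gamma(71, 18) quantiles at 0.05 and 0.95.
Posterior mean ≈ 3.944, SD ≈ 0.468; a Normal approximation gives roughly [3.174, 4.714].
Exact: lower = 3.207; upper = 4.745.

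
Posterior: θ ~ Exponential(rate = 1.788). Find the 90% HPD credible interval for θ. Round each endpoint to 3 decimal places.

[0.000, 1.288]

The exponential density is strictly decreasing on [0, ∞), so the HPD interval is anchored at 0: [0, q] with P(θ ≤ q) = 0.90.
q = −ln(1 − 0.90) / 1.788 = 2.3026 / 1.788 = 1.288.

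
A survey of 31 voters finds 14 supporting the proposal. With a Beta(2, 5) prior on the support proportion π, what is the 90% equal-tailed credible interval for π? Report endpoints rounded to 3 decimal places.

Posterior: Beta(2+14, 5+17) = Beta(16, 22).
Equal-tailed 90% interval: the 0.05 and 0.95 quantiles of Beta(16, 22).
Posterior mean ≈ 0.421, SD ≈ 0.079; a Normal approximation gives roughly [0.291, 0.551].
Exact: F⁻¹(0.05) = 0.293; F⁻¹(0.95) = 0.554.

[0.293, 0.554]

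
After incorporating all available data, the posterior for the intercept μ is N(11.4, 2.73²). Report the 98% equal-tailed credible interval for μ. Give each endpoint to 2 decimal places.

The posterior is symmetric, so the 98% equal-tailed interval is μ = 11.4 ± z·2.73 with z = 2.326.
Half-width: 2.326 × 2.73 = 6.35.
11.4 − 6.35 = 5.05; 11.4 + 6.35 = 17.75.

[5.05, 17.75]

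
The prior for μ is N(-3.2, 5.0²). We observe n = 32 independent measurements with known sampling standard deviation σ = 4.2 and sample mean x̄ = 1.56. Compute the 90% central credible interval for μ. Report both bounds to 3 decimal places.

[0.249, 2.665]

Posterior precision = 1/5.0² + 32/4.2² = 0.0400 + 1.8141 = 1.8541, so posterior SD = 0.7344.
Posterior mean = (-3.2/5.0² + 32·1.56/4.2²) / 1.8541 = 1.4573.
Interval: 1.4573 ± 1.645 × 0.7344 → [0.249, 2.665].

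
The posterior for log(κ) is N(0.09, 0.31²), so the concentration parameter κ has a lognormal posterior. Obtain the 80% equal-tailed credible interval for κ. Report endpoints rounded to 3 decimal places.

[0.735, 1.628]

On the log scale the 80% interval is 0.09 ± 1.282 × 0.31 = [-0.3073, 0.4873].
Exponentiate: [e^-0.3073, e^0.4873] = [0.735, 1.628].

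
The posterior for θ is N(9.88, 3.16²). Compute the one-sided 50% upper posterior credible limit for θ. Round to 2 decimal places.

9.88

Need U with P(θ ≤ U) = 0.50: U = 9.88 + z_{0.5}·3.16.
z = 0.000; U = 9.88 + 0.000 × 3.16 = 9.88.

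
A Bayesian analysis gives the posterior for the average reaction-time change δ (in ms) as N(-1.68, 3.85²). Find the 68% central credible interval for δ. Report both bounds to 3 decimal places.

The posterior is symmetric, so the 68% equal-tailed interval is δ = -1.68 ± z·3.85 with z = 0.994.
Half-width: 0.994 × 3.85 = 3.829.
-1.68 − 3.829 = -5.509; -1.68 + 3.829 = 2.149.

[-5.509, 2.149]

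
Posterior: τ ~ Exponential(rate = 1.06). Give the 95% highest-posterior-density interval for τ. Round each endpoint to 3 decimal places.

The exponential density is strictly decreasing on [0, ∞), so the HPD interval is anchored at 0: [0, q] with P(τ ≤ q) = 0.95.
q = −ln(1 − 0.95) / 1.06 = 2.9957 / 1.06 = 2.826.

[0.000, 2.826]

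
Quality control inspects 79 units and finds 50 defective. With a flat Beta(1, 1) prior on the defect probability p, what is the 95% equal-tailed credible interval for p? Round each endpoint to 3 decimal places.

Posterior: Beta(1+50, 1+29) = Beta(51, 30).
Equal-tailed 95% interval: the 0.025 and 0.975 quantiles of Beta(51, 30).
Posterior mean ≈ 0.630, SD ≈ 0.053; a Normal approximation gives roughly [0.525, 0.734].
Exact: F⁻¹(0.025) = 0.522; F⁻¹(0.975) = 0.731.

[0.522, 0.731]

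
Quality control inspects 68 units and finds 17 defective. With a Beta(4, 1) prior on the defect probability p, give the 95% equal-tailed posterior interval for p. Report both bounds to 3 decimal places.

Posterior: Beta(4+17, 1+51) = Beta(21, 52).
Equal-tailed 95% interval: the 0.025 and 0.975 quantiles of Beta(21, 52).
Posterior mean ≈ 0.288, SD ≈ 0.053; a Normal approximation gives roughly [0.185, 0.391].
Exact: F⁻¹(0.025) = 0.190; F⁻¹(0.975) = 0.396.

[0.190, 0.396]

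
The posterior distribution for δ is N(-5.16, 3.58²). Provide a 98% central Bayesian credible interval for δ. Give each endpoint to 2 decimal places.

The posterior is symmetric, so the 98% equal-tailed interval is δ = -5.16 ± z·3.58 with z = 2.326.
Half-width: 2.326 × 3.58 = 8.33.
-5.16 − 8.33 = -13.49; -5.16 + 8.33 = 3.17.

[-13.49, 3.17]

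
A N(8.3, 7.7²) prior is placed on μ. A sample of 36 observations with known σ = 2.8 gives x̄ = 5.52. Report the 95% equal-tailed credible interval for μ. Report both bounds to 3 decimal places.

[4.617, 6.443]

Posterior precision = 1/7.7² + 36/2.8² = 0.0169 + 4.5918 = 4.6087, so posterior SD = 0.4658.
Posterior mean = (8.3/7.7² + 36·5.52/2.8²) / 4.6087 = 5.5302.
Interval: 5.5302 ± 1.960 × 0.4658 → [4.617, 6.443].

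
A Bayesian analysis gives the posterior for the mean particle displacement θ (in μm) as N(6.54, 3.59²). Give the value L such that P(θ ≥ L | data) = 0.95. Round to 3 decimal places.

0.635

Need L with P(θ ≥ L) = 0.95: L = 6.54 − z_{0.05}·3.59.
z = 1.645; L = 6.54 − 1.645 × 3.59 = 0.635.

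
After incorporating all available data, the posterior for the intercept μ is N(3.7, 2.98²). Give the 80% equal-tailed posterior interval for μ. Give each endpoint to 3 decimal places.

The posterior is symmetric, so the 80% equal-tailed interval is μ = 3.7 ± z·2.98 with z = 1.282.
Half-width: 1.282 × 2.98 = 3.819.
3.7 − 3.819 = -0.119; 3.7 + 3.819 = 7.519.

[-0.119, 7.519]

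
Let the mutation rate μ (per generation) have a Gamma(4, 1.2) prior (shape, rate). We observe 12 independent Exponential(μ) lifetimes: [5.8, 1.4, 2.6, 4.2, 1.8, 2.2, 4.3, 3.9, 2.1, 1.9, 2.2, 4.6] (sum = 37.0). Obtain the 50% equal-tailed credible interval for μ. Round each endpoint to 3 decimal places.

[0.344, 0.484]

Posterior: Gamma(4+12, 1.2+37.0) = Gamma(16, 38.2) (shape, rate).
Equal-tailed 50% interval: Gamma(16, 38.2) quantiles at 0.25 and 0.75.
Posterior mean ≈ 0.419, SD ≈ 0.105; a Normal approximation gives roughly [0.348, 0.489].
Exact: lower = 0.344; upper = 0.484.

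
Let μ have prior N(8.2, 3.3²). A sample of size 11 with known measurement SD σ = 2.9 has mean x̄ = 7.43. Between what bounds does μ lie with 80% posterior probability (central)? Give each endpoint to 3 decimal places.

Posterior precision = 1/3.3² + 11/2.9² = 0.0918 + 1.3080 = 1.3998, so posterior SD = 0.8452.
Posterior mean = (8.2/3.3² + 11·7.43/2.9²) / 1.3998 = 7.4805.
Interval: 7.4805 ± 1.282 × 0.8452 → [6.397, 8.564].

[6.397, 8.564]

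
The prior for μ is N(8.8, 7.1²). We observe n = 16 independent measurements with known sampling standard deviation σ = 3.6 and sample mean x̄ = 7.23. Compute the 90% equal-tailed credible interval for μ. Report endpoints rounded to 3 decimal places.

Posterior precision = 1/7.1² + 16/3.6² = 0.0198 + 1.2346 = 1.2544, so posterior SD = 0.8929.
Posterior mean = (8.8/7.1² + 16·7.23/3.6²) / 1.2544 = 7.2548.
Interval: 7.2548 ± 1.645 × 0.8929 → [5.786, 8.723].

[5.786, 8.723]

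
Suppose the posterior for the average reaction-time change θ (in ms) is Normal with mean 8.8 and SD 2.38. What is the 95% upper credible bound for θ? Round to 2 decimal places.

12.71

Need U with P(θ ≤ U) = 0.95: U = 8.8 + z_{0.05}·2.38.
z = 1.645; U = 8.8 + 1.645 × 2.38 = 12.71.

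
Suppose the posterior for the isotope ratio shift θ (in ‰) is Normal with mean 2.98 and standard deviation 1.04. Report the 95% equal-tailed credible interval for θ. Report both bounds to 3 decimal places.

[0.942, 5.018]

The posterior is symmetric, so the 95% equal-tailed interval is θ = 2.98 ± z·1.04 with z = 1.960.
Half-width: 1.960 × 1.04 = 2.038.
2.98 − 2.038 = 0.942; 2.98 + 2.038 = 5.018.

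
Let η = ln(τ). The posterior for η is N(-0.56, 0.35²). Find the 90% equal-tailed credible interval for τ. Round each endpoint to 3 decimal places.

On the log scale the 90% interval is -0.56 ± 1.645 × 0.35 = [-1.1357, 0.0157].
Exponentiate: [e^-1.1357, e^0.0157] = [0.321, 1.016].

[0.321, 1.016]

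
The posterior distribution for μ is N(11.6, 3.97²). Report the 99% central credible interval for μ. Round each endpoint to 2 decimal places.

[1.37, 21.83]

The posterior is symmetric, so the 99% equal-tailed interval is μ = 11.6 ± z·3.97 with z = 2.576.
Half-width: 2.576 × 3.97 = 10.23.
11.6 − 10.23 = 1.37; 11.6 + 10.23 = 21.83.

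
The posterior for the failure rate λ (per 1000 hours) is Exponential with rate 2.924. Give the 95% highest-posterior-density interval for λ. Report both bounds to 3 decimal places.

The exponential density is strictly decreasing on [0, ∞), so the HPD interval is anchored at 0: [0, q] with P(λ ≤ q) = 0.95.
q = −ln(1 − 0.95) / 2.924 = 2.9957 / 2.924 = 1.025.

[0.000, 1.025]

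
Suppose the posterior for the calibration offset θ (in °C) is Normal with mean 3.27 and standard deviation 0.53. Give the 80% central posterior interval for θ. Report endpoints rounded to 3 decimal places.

The posterior is symmetric, so the 80% equal-tailed interval is θ = 3.27 ± z·0.53 with z = 1.282.
Half-width: 1.282 × 0.53 = 0.679.
3.27 − 0.679 = 2.591; 3.27 + 0.679 = 3.949.

[2.591, 3.949]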